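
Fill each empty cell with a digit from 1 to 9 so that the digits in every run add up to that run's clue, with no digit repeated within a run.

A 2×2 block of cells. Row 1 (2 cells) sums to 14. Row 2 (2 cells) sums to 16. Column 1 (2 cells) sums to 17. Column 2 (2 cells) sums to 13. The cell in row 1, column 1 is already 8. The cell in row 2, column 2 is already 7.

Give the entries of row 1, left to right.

16 in 2 cells must be {7,9}; 17 in 2 cells must be {8,9}.
(1,2) = 14 − 8 = 6 completes the 14 across.
(2,1) = 16 − 7 = 9 completes the 16 across.

8 6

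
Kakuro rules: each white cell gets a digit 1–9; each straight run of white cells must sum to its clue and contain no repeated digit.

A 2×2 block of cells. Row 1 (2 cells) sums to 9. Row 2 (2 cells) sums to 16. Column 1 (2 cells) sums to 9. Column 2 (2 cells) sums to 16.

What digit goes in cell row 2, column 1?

7

16 in 2 cells must be {7,9}.
The 9 across and the 16 down share only 7, so (1,2) = 7.
The 16 across and the 9 down share only 7, so (2,1) = 7.
(2,2) = 16 − 7 = 9 completes the 16 across.
(1,1) = 9 − 7 = 2 completes the 9 across.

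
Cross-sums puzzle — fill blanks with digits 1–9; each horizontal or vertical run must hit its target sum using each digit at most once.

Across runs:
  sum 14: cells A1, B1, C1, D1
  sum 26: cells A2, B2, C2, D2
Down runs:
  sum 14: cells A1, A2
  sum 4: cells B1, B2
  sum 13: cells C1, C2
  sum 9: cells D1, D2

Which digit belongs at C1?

4

4 in 2 cells must be {1,3}.
Only 3 fits B2 under both its across sum 26 and down sum 4.
B1 = 4 − 3 = 1 completes the 4 down.
Nothing is forced directly, so branch on D2, whose candidates are 6 or 8. If D2 = 8: then D1 would have to be in {2,3,4,5,6,7,8} for the 14 across but in {1} for the 9 down — contradiction. So D2 = 6.
D1 = 9 − 6 = 3 completes the 9 down.
No cell is forced outright now. A1 can only be 6 or 8 (the digits allowed by both its 14 across and its 14 down). If A1 = 8: then C1 would have to be in {2} for the 14 across but in {4,5,6,7,8,9} for the 13 down — contradiction. So A1 = 6.
C1 = 14 − 10 = 4 completes the 14 across.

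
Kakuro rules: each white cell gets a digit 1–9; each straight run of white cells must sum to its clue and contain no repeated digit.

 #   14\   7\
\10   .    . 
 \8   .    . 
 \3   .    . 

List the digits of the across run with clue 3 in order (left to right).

1, 2

3 in 2 cells must be {1,2}; 7 in 3 cells must be {1,2,4}.
Nothing is forced directly, so branch on R2C2, whose candidates are 1 or 2. If R2C2 = 2: that forces R2C1 = 6, R3C1 = 1, after which R3C2 would have to be in {2} for the 3 across but in {1,4} for the 7 down — contradiction. So R2C2 = 1.
R2C1 = 8 − 1 = 7 completes the 8 across.
Given what's placed, R3C2 must be 2 to fit the 3 across and 7 down.
R1C2 = 7 − 3 = 4 completes the 7 down.
R3C1 = 3 − 2 = 1 completes the 3 across.
R1C1 = 10 − 4 = 6 completes the 10 across.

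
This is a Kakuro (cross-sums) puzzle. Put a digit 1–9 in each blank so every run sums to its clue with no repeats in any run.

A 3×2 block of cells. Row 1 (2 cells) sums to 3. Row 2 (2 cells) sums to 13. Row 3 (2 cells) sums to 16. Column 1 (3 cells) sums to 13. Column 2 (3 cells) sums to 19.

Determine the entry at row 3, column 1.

7

3 in 2 cells must be {1,2}; 16 in 2 cells must be {7,9}.
The 3 across and the 19 down share only 2, so (1,2) = 2.
Given what's placed, (3,2) must be 9 to fit the 16 across and 19 down.
(1,1) = 3 − 2 = 1 completes the 3 across.
(2,2) = 19 − 11 = 8 completes the 19 down.
(3,1) = 16 − 9 = 7 completes the 16 across.
(2,1) = 13 − 8 = 5 completes the 13 across.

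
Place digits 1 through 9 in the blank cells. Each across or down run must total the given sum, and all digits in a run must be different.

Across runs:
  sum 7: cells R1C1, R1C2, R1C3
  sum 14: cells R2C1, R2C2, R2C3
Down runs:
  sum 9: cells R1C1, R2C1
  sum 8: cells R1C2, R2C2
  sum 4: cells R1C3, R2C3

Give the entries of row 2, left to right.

5 6 3

7 in 3 cells must be {1,2,4}; 4 in 2 cells must be {1,3}.
The 7 across and the 4 down share only 1, so R1C3 = 1.
R2C3 = 4 − 1 = 3 completes the 4 down.
Given what's placed, R1C2 must be 2 to fit the 7 across and 8 down.
R2C2 = 8 − 2 = 6 completes the 8 down.
R1C1 = 7 − 3 = 4 completes the 7 across.
R2C1 = 14 − 9 = 5 completes the 14 across.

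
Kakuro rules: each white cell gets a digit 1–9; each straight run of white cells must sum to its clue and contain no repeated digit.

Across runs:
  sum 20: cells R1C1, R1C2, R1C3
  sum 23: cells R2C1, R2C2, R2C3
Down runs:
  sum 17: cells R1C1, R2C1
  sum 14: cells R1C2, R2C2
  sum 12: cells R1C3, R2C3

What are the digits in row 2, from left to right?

8 6 9

23 in 3 cells must be {6,8,9}; 17 in 2 cells must be {8,9}.
Nothing is forced directly, so branch on R1C1, whose candidates are 8 or 9. If R1C1 = 8: that forces R2C1 = 9, R2C3 = 8, after which R1C3 would have to be in {3,5,7,9} for the 20 across but in {4} for the 12 down — contradiction. So R1C1 = 9.
R2C1 = 17 − 9 = 8 completes the 17 down.
Given what's placed, R2C3 must be 9 to fit the 23 across and 12 down.
R1C3 = 12 − 9 = 3 completes the 12 down.
R2C2 = 23 − 17 = 6 completes the 23 across.
R1C2 = 20 − 12 = 8 completes the 20 across.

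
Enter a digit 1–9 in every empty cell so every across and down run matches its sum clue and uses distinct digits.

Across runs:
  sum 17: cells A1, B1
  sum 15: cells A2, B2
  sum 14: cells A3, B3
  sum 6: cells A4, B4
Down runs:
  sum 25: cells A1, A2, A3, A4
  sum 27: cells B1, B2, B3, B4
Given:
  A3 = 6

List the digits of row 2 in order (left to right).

9 6

17 in 2 cells must be {8,9}.
B3 = 14 − 6 = 8 completes the 14 across.
Given what's placed, B4 must be 4 to fit the 6 across and 27 down.
Given what's placed, B1 must be 9 to fit the 17 across and 27 down.
B2 = 27 − 21 = 6 completes the 27 down.
A4 = 6 − 4 = 2 completes the 6 across.
A1 = 17 − 9 = 8 completes the 17 across.
A2 = 15 − 6 = 9 completes the 15 across.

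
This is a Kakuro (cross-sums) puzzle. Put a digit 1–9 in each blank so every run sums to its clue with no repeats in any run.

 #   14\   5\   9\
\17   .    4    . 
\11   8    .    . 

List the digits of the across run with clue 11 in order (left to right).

R1C1 = 14 − 8 = 6 completes the 14 down.
R1C3 = 17 − 10 = 7 completes the 17 across.
R2C2 = 5 − 4 = 1 completes the 5 down.
R2C3 = 11 − 9 = 2 completes the 11 across.

8, 1, 2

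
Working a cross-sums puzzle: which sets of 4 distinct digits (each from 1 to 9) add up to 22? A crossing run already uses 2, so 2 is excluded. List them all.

{1,4,8,9}; {1,5,7,9}; {1,6,7,8}; {3,4,6,9}; {3,4,7,8}; {3,5,6,8}; {4,5,6,7}

4 distinct digits from 1–9 sum between 10 and 30.
Dropping sets that contain 2.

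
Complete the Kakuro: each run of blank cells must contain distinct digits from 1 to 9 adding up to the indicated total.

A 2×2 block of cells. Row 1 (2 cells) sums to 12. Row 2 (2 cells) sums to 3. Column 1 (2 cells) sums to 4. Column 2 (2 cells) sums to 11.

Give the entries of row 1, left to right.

3 9

3 in 2 cells must be {1,2}; 4 in 2 cells must be {1,3}.
The 12 across and the 4 down share only 3, so (1,1) = 3.
(1,2) = 12 − 3 = 9 completes the 12 across.
(2,1) = 4 − 3 = 1 completes the 4 down.
(2,2) = 3 − 1 = 2 completes the 3 across.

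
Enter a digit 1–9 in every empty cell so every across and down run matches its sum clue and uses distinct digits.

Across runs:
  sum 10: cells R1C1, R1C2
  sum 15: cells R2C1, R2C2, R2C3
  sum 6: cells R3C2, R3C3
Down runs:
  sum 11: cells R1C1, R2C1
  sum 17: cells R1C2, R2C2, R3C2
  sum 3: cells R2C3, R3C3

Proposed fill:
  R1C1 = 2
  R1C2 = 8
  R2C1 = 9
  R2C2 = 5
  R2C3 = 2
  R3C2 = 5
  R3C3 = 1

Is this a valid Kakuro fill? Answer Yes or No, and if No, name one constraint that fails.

No — the down run R1C2–R3C2 sums to 18, not 17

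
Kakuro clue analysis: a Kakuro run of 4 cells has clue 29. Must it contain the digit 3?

The only way to make 29 from 4 distinct digits is {5,7,8,9}, which does not contain 3.

No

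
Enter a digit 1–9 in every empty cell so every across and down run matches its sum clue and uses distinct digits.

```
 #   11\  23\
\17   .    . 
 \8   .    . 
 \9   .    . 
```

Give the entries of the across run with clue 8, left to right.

2 6

17 in 2 cells must be {8,9}; 23 in 3 cells must be {6,8,9}.
The 17 across and the 11 down share only 8, so R1C1 = 8.
R1C2 = 17 − 8 = 9 completes the 17 across.
Given what's placed, R2C2 must be 6 to fit the 8 across and 23 down.
R3C2 = 23 − 15 = 8 completes the 23 down.
R2C1 = 8 − 6 = 2 completes the 8 across.
R3C1 = 9 − 8 = 1 completes the 9 across.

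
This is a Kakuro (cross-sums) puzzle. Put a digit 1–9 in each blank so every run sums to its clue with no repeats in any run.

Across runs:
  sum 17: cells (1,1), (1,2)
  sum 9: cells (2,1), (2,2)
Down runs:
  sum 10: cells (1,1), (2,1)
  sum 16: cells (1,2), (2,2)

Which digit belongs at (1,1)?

17 in 2 cells must be {8,9}; 16 in 2 cells must be {7,9}.
The 17 across and the 16 down share only 9, so (1,2) = 9.
(2,2) = 16 − 9 = 7 completes the 16 down.
(1,1) = 17 − 9 = 8 completes the 17 across.
(2,1) = 9 − 7 = 2 completes the 9 across.

8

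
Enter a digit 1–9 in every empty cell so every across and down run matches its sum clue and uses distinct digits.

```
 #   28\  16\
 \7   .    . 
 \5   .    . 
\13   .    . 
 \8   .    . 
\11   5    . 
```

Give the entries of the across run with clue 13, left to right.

9, 4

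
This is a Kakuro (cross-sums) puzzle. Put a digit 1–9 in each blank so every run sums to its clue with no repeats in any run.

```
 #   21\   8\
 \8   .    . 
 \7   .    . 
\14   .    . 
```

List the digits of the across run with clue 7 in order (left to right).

The 14 across and the 8 down share only 5, so R3C2 = 5.
R3C1 = 14 − 5 = 9 completes the 14 across.
Nothing is forced directly, so branch on R1C1, whose candidates are 5 or 7. If R1C1 = 5: then R1C2 would have to be in {3} for the 8 across but in {1,2} for the 8 down — contradiction. So R1C1 = 7.
R1C2 = 8 − 7 = 1 completes the 8 across.
R2C1 = 21 − 16 = 5 completes the 21 down.
R2C2 = 7 − 5 = 2 completes the 7 across.

5 2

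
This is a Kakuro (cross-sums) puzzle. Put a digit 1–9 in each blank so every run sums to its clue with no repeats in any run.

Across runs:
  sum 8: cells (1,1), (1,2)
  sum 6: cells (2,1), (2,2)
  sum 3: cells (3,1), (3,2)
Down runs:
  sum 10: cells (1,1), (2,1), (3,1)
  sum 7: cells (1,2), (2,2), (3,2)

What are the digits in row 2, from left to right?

3 in 2 cells must be {1,2}; 7 in 3 cells must be {1,2,4}.
Nothing is forced directly, so branch on (1,2), whose candidates are 1 or 2. If (1,2) = 2: that forces (1,1) = 6, (2,1) = 1, after which (2,2) would have to be in {5} for the 6 across but in {1,4} for the 7 down — contradiction. So (1,2) = 1.
(1,1) = 8 − 1 = 7 completes the 8 across.
Given what's placed, (3,2) must be 2 to fit the 3 across and 7 down.
(2,2) = 7 − 3 = 4 completes the 7 down.
(3,1) = 3 − 2 = 1 completes the 3 across.
(2,1) = 6 − 4 = 2 completes the 6 across.

2, 4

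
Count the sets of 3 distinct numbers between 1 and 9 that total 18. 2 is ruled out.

6

3 distinct digits from 1–9 sum between 6 and 24.
Dropping sets that contain 2.
Enumerating: {1,8,9}, {3,6,9}, {3,7,8}, {4,5,9}, {4,6,8}, {5,6,7}.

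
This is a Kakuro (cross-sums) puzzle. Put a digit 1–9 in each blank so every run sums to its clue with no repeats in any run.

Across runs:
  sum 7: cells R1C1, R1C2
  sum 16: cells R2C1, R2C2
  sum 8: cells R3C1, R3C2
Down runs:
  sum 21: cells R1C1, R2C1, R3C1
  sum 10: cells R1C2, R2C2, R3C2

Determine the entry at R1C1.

16 in 2 cells must be {7,9}.
The 16 across and the 10 down share only 7, so R2C2 = 7.
R2C1 = 16 − 7 = 9 completes the 16 across.
Nothing is forced directly, so branch on R1C1, whose candidates are 4 or 5. If R1C1 = 4: then R1C2 would have to be in {3} for the 7 across but in {1,2} for the 10 down — contradiction. So R1C1 = 5.
R1C2 = 7 − 5 = 2 completes the 7 across.
R3C1 = 21 − 14 = 7 completes the 21 down.
R3C2 = 8 − 7 = 1 completes the 8 across.

5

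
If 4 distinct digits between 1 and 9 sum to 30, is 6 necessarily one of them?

The only way to make 30 from 4 distinct digits is {6,7,8,9}, which contains 6.

Yes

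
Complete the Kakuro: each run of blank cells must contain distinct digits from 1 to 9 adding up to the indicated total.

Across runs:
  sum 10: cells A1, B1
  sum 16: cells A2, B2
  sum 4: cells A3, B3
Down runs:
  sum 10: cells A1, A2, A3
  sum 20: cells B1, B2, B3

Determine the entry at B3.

3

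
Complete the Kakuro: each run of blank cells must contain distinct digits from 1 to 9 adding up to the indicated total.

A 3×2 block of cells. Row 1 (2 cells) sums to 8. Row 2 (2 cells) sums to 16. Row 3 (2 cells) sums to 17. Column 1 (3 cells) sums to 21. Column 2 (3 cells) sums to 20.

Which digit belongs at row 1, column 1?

16 in 2 cells must be {7,9}; 17 in 2 cells must be {8,9}.
Nothing is forced directly, so branch on (3,1), whose candidates are 8 or 9. If (3,1) = 8: that forces (3,2) = 9, (2,2) = 7, after which (1,2) would have to be in {1,2,3,5,6,7} for the 8 across but in {4} for the 20 down — contradiction. So (3,1) = 9.
Given what's placed, (2,1) must be 7 to fit the 16 across and 21 down.
(2,2) = 16 − 7 = 9 completes the 16 across.
(3,2) = 17 − 9 = 8 completes the 17 across.
(1,1) = 21 − 16 = 5 completes the 21 down.
(1,2) = 8 − 5 = 3 completes the 8 across.

5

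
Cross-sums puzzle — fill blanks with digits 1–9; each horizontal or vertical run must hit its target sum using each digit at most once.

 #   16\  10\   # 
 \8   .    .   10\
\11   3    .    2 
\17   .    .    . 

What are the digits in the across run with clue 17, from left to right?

R2C2 = 11 − 5 = 6 completes the 11 across.
R3C3 = 10 − 2 = 8 completes the 10 down.
Given what's placed, R3C2 must be 3 to fit the 17 across and 10 down.
R1C2 = 10 − 9 = 1 completes the 10 down.
R3C1 = 17 − 11 = 6 completes the 17 across.
R1C1 = 8 − 1 = 7 completes the 8 across.

6 3 8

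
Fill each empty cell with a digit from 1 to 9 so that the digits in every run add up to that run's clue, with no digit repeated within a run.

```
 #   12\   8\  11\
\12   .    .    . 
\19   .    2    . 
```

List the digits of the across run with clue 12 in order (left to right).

R1C2 = 8 − 2 = 6 completes the 8 down.
No cell is forced outright now. R1C1 can only be 4 or 5 (the digits allowed by both its 12 across and its 12 down). If R1C1 = 5: then R1C3 would have to be in {1} for the 12 across but in {2,3,4,5,6,7,8,9} for the 11 down — contradiction. So R1C1 = 4.
R1C3 = 12 − 10 = 2 completes the 12 across.
R2C1 = 12 − 4 = 8 completes the 12 down.
R2C3 = 19 − 10 = 9 completes the 19 across.

4 6 2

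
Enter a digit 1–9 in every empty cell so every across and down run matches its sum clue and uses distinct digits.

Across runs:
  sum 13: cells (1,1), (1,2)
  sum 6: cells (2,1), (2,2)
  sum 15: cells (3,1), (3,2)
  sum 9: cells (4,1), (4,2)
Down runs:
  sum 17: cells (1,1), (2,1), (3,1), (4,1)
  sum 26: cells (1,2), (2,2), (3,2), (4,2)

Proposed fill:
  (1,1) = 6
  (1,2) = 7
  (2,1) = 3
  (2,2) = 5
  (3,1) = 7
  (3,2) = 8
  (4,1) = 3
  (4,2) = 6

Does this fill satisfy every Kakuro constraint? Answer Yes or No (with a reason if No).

No — the across run (2,1)–(2,2) sums to 8, not 6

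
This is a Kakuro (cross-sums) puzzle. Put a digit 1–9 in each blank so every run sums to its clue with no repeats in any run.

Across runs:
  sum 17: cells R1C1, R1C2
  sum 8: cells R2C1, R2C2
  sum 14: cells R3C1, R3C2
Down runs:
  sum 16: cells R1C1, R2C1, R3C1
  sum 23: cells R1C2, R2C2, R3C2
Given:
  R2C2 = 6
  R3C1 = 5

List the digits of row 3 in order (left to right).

5, 9

17 in 2 cells must be {8,9}; 23 in 3 cells must be {6,8,9}.
R2C1 = 8 − 6 = 2 completes the 8 across.
R3C2 = 14 − 5 = 9 completes the 14 across.
R1C1 = 16 − 7 = 9 completes the 16 down.
R1C2 = 17 − 9 = 8 completes the 17 across.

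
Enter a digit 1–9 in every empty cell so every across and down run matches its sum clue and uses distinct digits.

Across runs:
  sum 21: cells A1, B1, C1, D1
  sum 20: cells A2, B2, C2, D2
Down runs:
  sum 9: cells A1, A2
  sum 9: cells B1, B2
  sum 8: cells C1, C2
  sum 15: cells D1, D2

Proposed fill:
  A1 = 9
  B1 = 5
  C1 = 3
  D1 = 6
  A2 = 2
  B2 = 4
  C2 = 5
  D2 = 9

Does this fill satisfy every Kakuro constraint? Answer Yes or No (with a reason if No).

No — the down run A1–A2 sums to 11, not 9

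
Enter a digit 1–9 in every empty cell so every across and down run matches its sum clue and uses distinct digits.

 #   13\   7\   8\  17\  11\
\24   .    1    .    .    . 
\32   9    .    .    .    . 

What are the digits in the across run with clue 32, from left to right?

9 6 5 8 4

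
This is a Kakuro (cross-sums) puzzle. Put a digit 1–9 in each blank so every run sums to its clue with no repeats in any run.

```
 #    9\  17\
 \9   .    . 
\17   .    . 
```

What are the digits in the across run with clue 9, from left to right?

17 in 2 cells must be {8,9}.
The 9 across and the 17 down share only 8, so R1C2 = 8.
The 17 across and the 9 down share only 8, so R2C1 = 8.
R2C2 = 17 − 8 = 9 completes the 17 across.
R1C1 = 9 − 8 = 1 completes the 9 across.

1 8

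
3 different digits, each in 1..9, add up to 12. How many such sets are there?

3 distinct digits from 1–9 sum between 6 and 24.

7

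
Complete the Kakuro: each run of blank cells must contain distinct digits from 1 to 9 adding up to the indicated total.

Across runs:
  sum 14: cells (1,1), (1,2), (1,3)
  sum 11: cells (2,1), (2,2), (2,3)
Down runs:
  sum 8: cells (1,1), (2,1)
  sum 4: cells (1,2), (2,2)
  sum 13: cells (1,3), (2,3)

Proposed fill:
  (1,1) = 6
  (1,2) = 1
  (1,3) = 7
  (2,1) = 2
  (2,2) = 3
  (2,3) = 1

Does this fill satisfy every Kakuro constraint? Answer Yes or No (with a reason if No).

No — the across run (2,1)–(2,3) sums to 6, not 11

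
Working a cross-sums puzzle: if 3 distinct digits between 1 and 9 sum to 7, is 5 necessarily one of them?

No

The only way to make 7 from 3 distinct digits is {1,2,4}, which does not contain 5.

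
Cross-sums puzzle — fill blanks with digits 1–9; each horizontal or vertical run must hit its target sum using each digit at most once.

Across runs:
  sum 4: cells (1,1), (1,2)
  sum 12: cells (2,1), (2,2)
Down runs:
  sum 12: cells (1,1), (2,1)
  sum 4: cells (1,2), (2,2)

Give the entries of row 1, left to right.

4 in 2 cells must be {1,3}.
The 4 across and the 12 down share only 3, so (1,1) = 3.
(1,2) = 4 − 3 = 1 completes the 4 across.
(2,1) = 12 − 3 = 9 completes the 12 down.
(2,2) = 12 − 9 = 3 completes the 12 across.

3, 1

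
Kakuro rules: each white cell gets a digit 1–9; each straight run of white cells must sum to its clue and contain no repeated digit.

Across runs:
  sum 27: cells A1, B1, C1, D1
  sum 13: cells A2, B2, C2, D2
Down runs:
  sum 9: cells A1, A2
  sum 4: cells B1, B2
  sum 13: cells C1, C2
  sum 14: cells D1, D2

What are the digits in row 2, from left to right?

2 1 4 6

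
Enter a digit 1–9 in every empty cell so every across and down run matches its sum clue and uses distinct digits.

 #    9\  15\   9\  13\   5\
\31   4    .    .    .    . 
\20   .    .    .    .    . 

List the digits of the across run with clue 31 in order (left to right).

Given what's placed, R1C5 must be 3 to fit the 31 across and 5 down.
R2C1 = 9 − 4 = 5 completes the 9 down.
R2C5 = 5 − 3 = 2 completes the 5 down.
No cell is forced outright now. R1C3 can only be 7 or 8 (the digits allowed by both its 31 across and its 9 down). If R1C3 = 7: then R2C3 would have to be in {1,3,4,6,8,9} for the 20 across but in {2} for the 9 down — contradiction. So R1C3 = 8.
R2C3 = 9 − 8 = 1 completes the 9 down.
No cell is forced outright now. R2C2 can only be 8 or 9 (the digits allowed by both its 20 across and its 15 down). If R2C2 = 9: then R1C2 would have to be in {7,9} for the 31 across but in {6} for the 15 down — contradiction. So R2C2 = 8.
R1C2 = 15 − 8 = 7 completes the 15 down.
R1C4 = 31 − 22 = 9 completes the 31 across.

4 7 8 9 3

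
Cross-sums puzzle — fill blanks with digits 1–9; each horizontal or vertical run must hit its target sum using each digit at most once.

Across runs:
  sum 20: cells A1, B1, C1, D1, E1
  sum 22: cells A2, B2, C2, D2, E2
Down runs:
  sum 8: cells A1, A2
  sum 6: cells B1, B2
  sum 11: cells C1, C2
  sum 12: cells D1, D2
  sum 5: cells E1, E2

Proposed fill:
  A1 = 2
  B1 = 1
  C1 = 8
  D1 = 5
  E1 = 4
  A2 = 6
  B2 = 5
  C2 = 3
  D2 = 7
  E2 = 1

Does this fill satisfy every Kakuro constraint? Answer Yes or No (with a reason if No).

Across: 2+1+8+5+4=20; 6+5+3+7+1=22. Down: 2+6=8; 1+5=6; 8+3=11; 5+7=12; 4+1=5. No digit repeats within any run.

Yes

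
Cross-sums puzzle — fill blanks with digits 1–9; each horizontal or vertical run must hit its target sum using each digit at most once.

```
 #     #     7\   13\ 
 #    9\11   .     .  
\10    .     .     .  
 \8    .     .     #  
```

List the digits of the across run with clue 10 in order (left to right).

3 1 6

7 in 3 cells must be {1,2,4}.
Nothing is forced directly, so branch on R3C2, whose candidates are 1 or 2. If R3C2 = 1: that forces R3C1 = 7, R2C1 = 2, after which R2C2 would have to be in {1,3,5,7} for the 10 across but in {2,4} for the 7 down — contradiction. So R3C2 = 2.
R1C2 = 4: the only remaining digit allowed by both the 11 across and the 7 down.
R1C3 = 11 − 4 = 7 completes the 11 across.
R2C2 = 7 − 6 = 1 completes the 7 down.
R2C3 = 13 − 7 = 6 completes the 13 down.
R3C1 = 8 − 2 = 6 completes the 8 across.
R2C1 = 10 − 7 = 3 completes the 10 across.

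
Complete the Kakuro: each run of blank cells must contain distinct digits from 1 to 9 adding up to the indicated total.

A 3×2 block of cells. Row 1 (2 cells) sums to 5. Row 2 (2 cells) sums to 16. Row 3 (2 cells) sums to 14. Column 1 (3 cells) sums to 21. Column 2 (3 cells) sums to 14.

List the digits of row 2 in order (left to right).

9, 7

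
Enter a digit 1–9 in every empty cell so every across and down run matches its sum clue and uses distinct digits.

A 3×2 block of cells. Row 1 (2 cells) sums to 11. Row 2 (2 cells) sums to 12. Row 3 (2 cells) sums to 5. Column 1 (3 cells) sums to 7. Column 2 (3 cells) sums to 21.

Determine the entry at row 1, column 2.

9

7 in 3 cells must be {1,2,4}.
The 12 across and the 7 down share only 4, so (2,1) = 4.
(2,2) = 12 − 4 = 8 completes the 12 across.
Given what's placed, (3,2) must be 4 to fit the 5 across and 21 down.
(1,1) = 2: the only remaining digit allowed by both the 11 across and the 7 down.
(1,2) = 11 − 2 = 9 completes the 11 across.
(3,1) = 5 − 4 = 1 completes the 5 across.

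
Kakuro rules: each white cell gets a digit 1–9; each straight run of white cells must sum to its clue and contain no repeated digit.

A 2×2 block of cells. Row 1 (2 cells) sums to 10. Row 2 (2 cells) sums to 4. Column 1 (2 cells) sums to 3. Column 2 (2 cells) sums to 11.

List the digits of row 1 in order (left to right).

2 8

4 in 2 cells must be {1,3}; 3 in 2 cells must be {1,2}.
The 4 across and the 3 down share only 1, so (2,1) = 1.
(2,2) = 4 − 1 = 3 completes the 4 across.
(1,1) = 3 − 1 = 2 completes the 3 down.
(1,2) = 10 − 2 = 8 completes the 10 across.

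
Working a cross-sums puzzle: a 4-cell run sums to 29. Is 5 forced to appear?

The only way to make 29 from 4 distinct digits is {5,7,8,9}, which contains 5.

Yes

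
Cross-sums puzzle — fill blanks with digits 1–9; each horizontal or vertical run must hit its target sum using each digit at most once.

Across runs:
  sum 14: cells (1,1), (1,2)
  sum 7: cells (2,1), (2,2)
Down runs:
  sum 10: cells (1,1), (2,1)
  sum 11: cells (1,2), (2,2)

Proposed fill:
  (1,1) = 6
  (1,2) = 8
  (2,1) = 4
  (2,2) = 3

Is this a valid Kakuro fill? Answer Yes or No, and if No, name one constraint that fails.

Yes

Across: 6+8=14; 4+3=7. Down: 6+4=10; 8+3=11. No digit repeats within any run.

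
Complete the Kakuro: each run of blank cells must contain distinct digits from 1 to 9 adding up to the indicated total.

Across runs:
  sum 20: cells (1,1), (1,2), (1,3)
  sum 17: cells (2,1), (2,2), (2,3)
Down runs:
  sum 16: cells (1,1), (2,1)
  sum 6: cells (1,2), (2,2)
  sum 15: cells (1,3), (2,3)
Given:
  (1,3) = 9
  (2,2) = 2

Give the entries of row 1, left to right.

7 4 9

16 in 2 cells must be {7,9}.
Given what's placed, (1,1) must be 7 to fit the 20 across and 16 down.
(1,2) = 20 − 16 = 4 completes the 20 across.
(2,1) = 16 − 7 = 9 completes the 16 down.
(2,3) = 17 − 11 = 6 completes the 17 across.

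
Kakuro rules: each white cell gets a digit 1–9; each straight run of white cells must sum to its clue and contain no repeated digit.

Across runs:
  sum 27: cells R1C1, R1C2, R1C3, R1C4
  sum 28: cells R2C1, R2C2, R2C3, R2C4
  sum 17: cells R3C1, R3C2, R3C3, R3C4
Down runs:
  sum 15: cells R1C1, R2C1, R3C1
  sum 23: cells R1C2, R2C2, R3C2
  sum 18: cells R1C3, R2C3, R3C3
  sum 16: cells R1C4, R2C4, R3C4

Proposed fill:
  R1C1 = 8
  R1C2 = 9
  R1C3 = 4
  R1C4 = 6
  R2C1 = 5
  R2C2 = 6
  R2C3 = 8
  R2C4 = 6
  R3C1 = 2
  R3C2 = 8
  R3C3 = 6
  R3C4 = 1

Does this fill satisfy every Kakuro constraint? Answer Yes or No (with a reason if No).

No — the down run R1C4–R3C4 sums to 13, not 16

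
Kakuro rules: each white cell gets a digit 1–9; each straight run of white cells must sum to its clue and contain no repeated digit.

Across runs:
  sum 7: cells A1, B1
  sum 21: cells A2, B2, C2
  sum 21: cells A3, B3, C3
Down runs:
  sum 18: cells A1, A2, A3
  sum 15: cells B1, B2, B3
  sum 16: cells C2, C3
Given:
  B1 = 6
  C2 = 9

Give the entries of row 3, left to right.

9 5 7

16 in 2 cells must be {7,9}.
A1 = 7 − 6 = 1 completes the 7 across.
A2 = 8: the only remaining digit allowed by both the 21 across and the 18 down.
B2 = 21 − 17 = 4 completes the 21 across.
A3 = 18 − 9 = 9 completes the 18 down.
B3 = 15 − 10 = 5 completes the 15 down.
C3 = 21 − 14 = 7 completes the 21 across.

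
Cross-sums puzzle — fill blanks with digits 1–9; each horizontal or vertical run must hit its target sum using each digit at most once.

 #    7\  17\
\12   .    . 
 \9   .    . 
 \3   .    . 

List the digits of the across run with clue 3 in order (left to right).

1 2

3 in 2 cells must be {1,2}; 7 in 3 cells must be {1,2,4}.
The 12 across and the 7 down share only 4, so R1C1 = 4.
R1C2 = 12 − 4 = 8 completes the 12 across.
Given what's placed, R3C2 must be 2 to fit the 3 across and 17 down.
R2C2 = 17 − 10 = 7 completes the 17 down.
R3C1 = 3 − 2 = 1 completes the 3 across.
R2C1 = 9 − 7 = 2 completes the 9 across.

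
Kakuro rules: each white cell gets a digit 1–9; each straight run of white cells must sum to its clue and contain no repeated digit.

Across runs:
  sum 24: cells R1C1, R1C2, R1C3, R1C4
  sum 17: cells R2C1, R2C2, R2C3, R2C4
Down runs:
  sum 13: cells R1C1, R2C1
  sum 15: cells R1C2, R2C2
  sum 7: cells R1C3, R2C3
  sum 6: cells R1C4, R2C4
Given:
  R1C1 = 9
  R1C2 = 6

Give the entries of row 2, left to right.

4, 9, 3, 1

R2C1 = 13 − 9 = 4 completes the 13 down.
R2C2 = 15 − 6 = 9 completes the 15 down.
Given what's placed, R2C4 must be 1 to fit the 17 across and 6 down.
R1C4 = 6 − 1 = 5 completes the 6 down.
R2C3 = 17 − 14 = 3 completes the 17 across.
R1C3 = 24 − 20 = 4 completes the 24 across.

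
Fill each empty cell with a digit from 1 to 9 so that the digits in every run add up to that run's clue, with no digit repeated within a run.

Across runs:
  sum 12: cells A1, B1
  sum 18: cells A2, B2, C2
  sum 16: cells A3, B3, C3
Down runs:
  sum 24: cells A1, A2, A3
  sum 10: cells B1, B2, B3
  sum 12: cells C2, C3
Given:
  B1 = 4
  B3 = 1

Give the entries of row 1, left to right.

8, 4

24 in 3 cells must be {7,8,9}.
A1 = 12 − 4 = 8 completes the 12 across.
B2 = 10 − 5 = 5 completes the 10 down.
Nothing is forced directly, so branch on A2, whose candidates are 7 or 9. If A2 = 7: then C2 would have to be in {6} for the 18 across but in {3,4,5,7,8,9} for the 12 down — contradiction. So A2 = 9.
C2 = 18 − 14 = 4 completes the 18 across.
A3 = 24 − 17 = 7 completes the 24 down.
C3 = 16 − 8 = 8 completes the 16 across.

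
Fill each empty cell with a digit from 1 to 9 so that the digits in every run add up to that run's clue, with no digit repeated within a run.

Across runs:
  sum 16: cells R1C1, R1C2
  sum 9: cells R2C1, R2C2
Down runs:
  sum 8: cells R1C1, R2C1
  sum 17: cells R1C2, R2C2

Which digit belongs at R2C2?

16 in 2 cells must be {7,9}; 17 in 2 cells must be {8,9}.
The 16 across and the 8 down share only 7, so R1C1 = 7.
R1C2 = 16 − 7 = 9 completes the 16 across.
R2C1 = 8 − 7 = 1 completes the 8 down.
R2C2 = 9 − 1 = 8 completes the 9 across.

8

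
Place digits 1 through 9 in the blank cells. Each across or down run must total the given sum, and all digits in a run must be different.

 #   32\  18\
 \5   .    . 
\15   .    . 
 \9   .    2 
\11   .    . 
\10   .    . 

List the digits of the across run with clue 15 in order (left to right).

R3C1 = 9 − 2 = 7 completes the 9 across.
Nothing is forced directly, so branch on R1C1, whose candidates are 2 or 3. If R1C1 = 3: then R1C2 would have to be in {2} for the 5 across but in {1,3,4,5,6,7,8} for the 18 down — contradiction. So R1C1 = 2.
R1C2 = 5 − 2 = 3 completes the 5 across.
Nothing is forced directly, so branch on R2C2, whose candidates are 7 or 8. If R2C2 = 8: then R2C1 would have to be in {7} for the 15 across but in {6,8,9} for the 32 down — contradiction. So R2C2 = 7.
R2C1 = 15 − 7 = 8 completes the 15 across.

8, 7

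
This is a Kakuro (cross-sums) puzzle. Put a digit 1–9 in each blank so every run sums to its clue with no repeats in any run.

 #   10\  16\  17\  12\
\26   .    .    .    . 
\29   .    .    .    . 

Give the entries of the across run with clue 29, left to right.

8 7 9 5

29 in 4 cells must be {5,7,8,9}; 16 in 2 cells must be {7,9}; 17 in 2 cells must be {8,9}.
Nothing is forced directly, so branch on R1C2, whose candidates are 7 or 9. If R1C2 = 7: that forces R2C2 = 9, R2C3 = 8, R1C3 = 9, R2C1 = 7, R2C4 = 5, after which R1C1 would have to be in {2,4,6,8} for the 26 across but in {3} for the 10 down — contradiction. So R1C2 = 9.
Given what's placed, R1C3 must be 8 to fit the 26 across and 17 down.
R2C2 = 16 − 9 = 7 completes the 16 down.
R2C3 = 17 − 8 = 9 completes the 17 down.
R2C1 = 8: the only remaining digit allowed by both the 29 across and the 10 down.
R2C4 = 29 − 24 = 5 completes the 29 across.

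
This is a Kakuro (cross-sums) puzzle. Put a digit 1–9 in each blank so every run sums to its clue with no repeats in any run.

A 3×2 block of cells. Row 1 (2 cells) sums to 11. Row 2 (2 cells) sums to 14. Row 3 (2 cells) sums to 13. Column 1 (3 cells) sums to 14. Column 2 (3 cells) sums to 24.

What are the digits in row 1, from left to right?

3, 8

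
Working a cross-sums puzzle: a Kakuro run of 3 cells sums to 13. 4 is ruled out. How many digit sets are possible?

3 distinct digits from 1–9 sum between 6 and 24.
Dropping sets that contain 4.
Enumerating: {1,3,9}, {1,5,7}, {2,3,8}, {2,5,6}.

4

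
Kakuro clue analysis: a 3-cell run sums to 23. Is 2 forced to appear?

No

The only way to make 23 from 3 distinct digits is {6,8,9}, which does not contain 2.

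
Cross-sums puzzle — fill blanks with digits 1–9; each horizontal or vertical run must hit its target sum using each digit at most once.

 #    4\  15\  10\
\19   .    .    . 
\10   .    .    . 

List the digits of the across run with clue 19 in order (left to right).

4 in 2 cells must be {1,3}.
The 19 across and the 4 down share only 3, so R1C1 = 3.
R2C1 = 4 − 3 = 1 completes the 4 down.
Nothing is forced directly, so branch on R2C2, whose candidates are 6 or 7. If R2C2 = 7: then R1C2 would have to be in {7,9} for the 19 across but in {8} for the 15 down — contradiction. So R2C2 = 6.
R1C2 = 15 − 6 = 9 completes the 15 down.
R1C3 = 19 − 12 = 7 completes the 19 across.
R2C3 = 10 − 7 = 3 completes the 10 across.

3, 9, 7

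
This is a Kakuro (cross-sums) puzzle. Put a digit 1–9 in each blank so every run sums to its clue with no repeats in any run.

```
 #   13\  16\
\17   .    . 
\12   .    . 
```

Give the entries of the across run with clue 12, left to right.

17 in 2 cells must be {8,9}; 16 in 2 cells must be {7,9}.
The 17 across and the 16 down share only 9, so R1C2 = 9.
R2C2 = 16 − 9 = 7 completes the 16 down.
R1C1 = 17 − 9 = 8 completes the 17 across.
R2C1 = 12 − 7 = 5 completes the 12 across.

5 7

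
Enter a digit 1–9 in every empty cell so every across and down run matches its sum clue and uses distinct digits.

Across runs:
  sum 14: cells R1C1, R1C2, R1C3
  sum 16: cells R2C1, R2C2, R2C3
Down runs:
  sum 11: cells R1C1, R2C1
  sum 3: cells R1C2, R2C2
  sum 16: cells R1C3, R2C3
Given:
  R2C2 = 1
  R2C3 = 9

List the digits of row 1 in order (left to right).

5, 2, 7

3 in 2 cells must be {1,2}; 16 in 2 cells must be {7,9}.
R1C2 = 3 − 1 = 2 completes the 3 down.
R1C3 = 16 − 9 = 7 completes the 16 down.
R2C1 = 16 − 10 = 6 completes the 16 across.
R1C1 = 14 − 9 = 5 completes the 14 across.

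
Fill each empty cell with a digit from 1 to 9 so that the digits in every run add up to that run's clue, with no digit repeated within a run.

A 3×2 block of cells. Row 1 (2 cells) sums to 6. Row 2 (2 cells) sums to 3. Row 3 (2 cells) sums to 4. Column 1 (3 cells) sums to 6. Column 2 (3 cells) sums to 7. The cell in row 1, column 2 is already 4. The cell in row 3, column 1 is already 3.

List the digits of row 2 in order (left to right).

3 in 2 cells must be {1,2}; 4 in 2 cells must be {1,3}; 6 in 3 cells must be {1,2,3}.
(1,1) = 6 − 4 = 2 completes the 6 across.
(2,1) = 6 − 5 = 1 completes the 6 down.
(2,2) = 3 − 1 = 2 completes the 3 across.
(3,2) = 4 − 3 = 1 completes the 4 across.

1, 2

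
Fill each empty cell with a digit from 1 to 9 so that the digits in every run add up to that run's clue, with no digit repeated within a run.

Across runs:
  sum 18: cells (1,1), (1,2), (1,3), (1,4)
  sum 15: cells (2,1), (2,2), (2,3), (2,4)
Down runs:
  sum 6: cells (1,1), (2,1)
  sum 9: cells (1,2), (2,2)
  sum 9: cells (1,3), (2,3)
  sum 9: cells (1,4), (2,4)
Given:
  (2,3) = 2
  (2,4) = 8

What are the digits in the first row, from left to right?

2 8 7 1

(1,3) = 9 − 2 = 7 completes the 9 down.
(1,4) = 9 − 8 = 1 completes the 9 down.
No cell is forced outright now. (2,1) can only be 1 or 4 (the digits allowed by both its 15 across and its 6 down). If (2,1) = 1: then (1,1) would have to be in {2,4,6,8} for the 18 across but in {5} for the 6 down — contradiction. So (2,1) = 4.
(1,1) = 6 − 4 = 2 completes the 6 down.
(1,2) = 18 − 10 = 8 completes the 18 across.
(2,2) = 15 − 14 = 1 completes the 15 across.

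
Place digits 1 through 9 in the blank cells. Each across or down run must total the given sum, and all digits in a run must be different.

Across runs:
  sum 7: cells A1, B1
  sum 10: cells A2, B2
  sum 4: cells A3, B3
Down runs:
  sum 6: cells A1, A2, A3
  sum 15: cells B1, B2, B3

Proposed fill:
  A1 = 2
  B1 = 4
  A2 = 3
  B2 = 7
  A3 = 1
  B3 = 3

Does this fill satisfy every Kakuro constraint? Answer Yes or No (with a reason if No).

No — the down run B1–B3 sums to 14, not 15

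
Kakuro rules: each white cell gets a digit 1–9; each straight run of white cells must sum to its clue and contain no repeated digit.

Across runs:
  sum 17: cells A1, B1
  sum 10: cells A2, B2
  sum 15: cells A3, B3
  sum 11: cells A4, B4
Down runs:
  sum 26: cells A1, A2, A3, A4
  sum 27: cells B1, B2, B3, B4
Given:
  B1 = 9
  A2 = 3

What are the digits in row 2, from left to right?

17 in 2 cells must be {8,9}.
A1 = 17 − 9 = 8 completes the 17 across.
B2 = 10 − 3 = 7 completes the 10 across.
Nothing is forced directly, so branch on A3, whose candidates are 6 or 9. If A3 = 6: then B3 would have to be in {9} for the 15 across but in {3,5,6,8} for the 27 down — contradiction. So A3 = 9.
B3 = 15 − 9 = 6 completes the 15 across.
A4 = 26 − 20 = 6 completes the 26 down.
B4 = 11 − 6 = 5 completes the 11 across.

3, 7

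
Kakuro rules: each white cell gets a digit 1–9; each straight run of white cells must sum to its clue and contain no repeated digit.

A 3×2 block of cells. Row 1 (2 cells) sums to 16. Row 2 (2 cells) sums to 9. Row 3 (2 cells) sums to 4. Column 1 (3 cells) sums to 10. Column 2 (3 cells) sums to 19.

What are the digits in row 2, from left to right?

16 in 2 cells must be {7,9}; 4 in 2 cells must be {1,3}.
The 16 across and the 10 down share only 7, so (1,1) = 7.
(1,2) = 16 − 7 = 9 completes the 16 across.
Given what's placed, (3,1) must be 1 to fit the 4 across and 10 down.
(3,2) = 4 − 1 = 3 completes the 4 across.
(2,1) = 10 − 8 = 2 completes the 10 down.
(2,2) = 9 − 2 = 7 completes the 9 across.

2 7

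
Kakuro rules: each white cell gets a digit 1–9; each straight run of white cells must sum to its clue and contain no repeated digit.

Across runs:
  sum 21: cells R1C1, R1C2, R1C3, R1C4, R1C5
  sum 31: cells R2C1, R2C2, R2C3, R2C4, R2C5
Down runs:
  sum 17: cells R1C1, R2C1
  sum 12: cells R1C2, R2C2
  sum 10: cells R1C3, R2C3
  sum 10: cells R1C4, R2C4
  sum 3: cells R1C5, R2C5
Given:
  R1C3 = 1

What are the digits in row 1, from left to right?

9, 5, 1, 4, 2

17 in 2 cells must be {8,9}; 3 in 2 cells must be {1,2}.
Given what's placed, R1C5 must be 2 to fit the 21 across and 3 down.
R2C3 = 10 − 1 = 9 completes the 10 down.
R2C5 = 3 − 2 = 1 completes the 3 down.
Given what's placed, R2C1 must be 8 to fit the 31 across and 17 down.
Given what's placed, R2C2 must be 7 to fit the 31 across and 12 down.
R2C4 = 31 − 25 = 6 completes the 31 across.
R1C1 = 17 − 8 = 9 completes the 17 down.
R1C2 = 12 − 7 = 5 completes the 12 down.
R1C4 = 21 − 17 = 4 completes the 21 across.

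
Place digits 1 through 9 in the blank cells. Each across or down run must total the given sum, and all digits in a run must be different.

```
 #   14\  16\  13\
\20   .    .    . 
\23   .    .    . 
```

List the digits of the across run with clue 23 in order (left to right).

6 9 8

23 in 3 cells must be {6,8,9}; 16 in 2 cells must be {7,9}.
The 23 across and the 16 down share only 9, so R2C2 = 9.
R1C2 = 16 − 9 = 7 completes the 16 down.
Nothing is forced directly, so branch on R2C1, whose candidates are 6 or 8. If R2C1 = 8: then R1C1 would have to be in {4,5,8,9} for the 20 across but in {6} for the 14 down — contradiction. So R2C1 = 6.
R1C1 = 14 − 6 = 8 completes the 14 down.
R1C3 = 20 − 15 = 5 completes the 20 across.
R2C3 = 23 − 15 = 8 completes the 23 across.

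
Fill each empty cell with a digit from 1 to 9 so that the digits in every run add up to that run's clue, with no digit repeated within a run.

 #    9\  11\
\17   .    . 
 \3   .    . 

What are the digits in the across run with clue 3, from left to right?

1 2

17 in 2 cells must be {8,9}; 3 in 2 cells must be {1,2}.
The 17 across and the 9 down share only 8, so R1C1 = 8.
R1C2 = 17 − 8 = 9 completes the 17 across.
R2C1 = 9 − 8 = 1 completes the 9 down.
R2C2 = 3 − 1 = 2 completes the 3 across.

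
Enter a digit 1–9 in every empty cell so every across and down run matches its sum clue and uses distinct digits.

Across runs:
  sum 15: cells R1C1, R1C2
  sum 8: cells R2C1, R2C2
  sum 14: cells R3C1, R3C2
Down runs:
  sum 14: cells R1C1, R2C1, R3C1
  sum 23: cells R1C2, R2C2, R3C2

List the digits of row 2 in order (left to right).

2 6

23 in 3 cells must be {6,8,9}.
The 8 across and the 23 down share only 6, so R2C2 = 6.
R2C1 = 8 − 6 = 2 completes the 8 across.
Nothing is forced directly, so branch on R1C2, whose candidates are 8 or 9. If R1C2 = 9: then R1C1 would have to be in {6} for the 15 across but in {3,4,5,7,8,9} for the 14 down — contradiction. So R1C2 = 8.
R1C1 = 15 − 8 = 7 completes the 15 across.
R3C1 = 14 − 9 = 5 completes the 14 down.
R3C2 = 14 − 5 = 9 completes the 14 across.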